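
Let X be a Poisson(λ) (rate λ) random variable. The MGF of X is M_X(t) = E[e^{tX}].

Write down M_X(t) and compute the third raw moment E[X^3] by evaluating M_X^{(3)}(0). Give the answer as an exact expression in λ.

E[X^3] = d^3M/dt^3 |_{t=0} = λ*(λ^2 + 3*λ + 1)

M_X(t) = e^(λ*(e^(t) - 1))
dM/dt = λ*e^(-λ)*e^(t)*e^(λ*e^(t))
d^2M/dt^2 = (λ^2*e^(2*t)*e^(λ*e^(t)) + λ*e^(t)*e^(λ*e^(t)))*e^(-λ)
d^3M/dt^3 = (λ^3*e^(3*t)*e^(λ*e^(t)) + 3*λ^2*e^(2*t)*e^(λ*e^(t)) + λ*e^(t)*e^(λ*e^(t)))*e^(-λ)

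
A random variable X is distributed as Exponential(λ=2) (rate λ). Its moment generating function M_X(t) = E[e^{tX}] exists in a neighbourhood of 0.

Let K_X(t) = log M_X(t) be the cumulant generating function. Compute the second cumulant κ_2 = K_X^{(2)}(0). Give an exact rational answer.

M_X(t) = 2/(2 - t)
K_X(t) = log M_X(t) = -log(2 - t) + log(2)
dK/dt = -1/(t - 2)
d^2K/dt^2 = 1/(t^2 - 4*t + 4)

κ_2 = d^2K/dt^2 |_{t=0} = 1/4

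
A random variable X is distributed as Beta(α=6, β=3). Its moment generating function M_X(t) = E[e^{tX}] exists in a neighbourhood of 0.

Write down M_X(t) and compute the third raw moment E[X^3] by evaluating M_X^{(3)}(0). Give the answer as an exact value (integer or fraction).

E[X^3] = M′′′(0) = 56/165

M_X(t) = ₁F₁(6; 9; t)
M′(t) = 2*₁F₁(7; 10; t)/3
M′′(t) = 7*₁F₁(8; 11; t)/15
M′′′(t) = 56*₁F₁(9; 12; t)/165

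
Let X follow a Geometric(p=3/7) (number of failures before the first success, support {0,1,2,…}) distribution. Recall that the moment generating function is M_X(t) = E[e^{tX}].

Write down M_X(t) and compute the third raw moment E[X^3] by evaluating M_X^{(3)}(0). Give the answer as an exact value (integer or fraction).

E[X^3] = M^(3)(0) = 236/9

M_X(t) = 3/(7*(1 - 4*e^(t)/7))
M^(3)(t) = (192*e^(3*t) + 1344*e^(2*t) + 588*e^(t))/(256*e^(4*t) - 1792*e^(3*t) + 4704*e^(2*t) - 5488*e^(t) + 2401)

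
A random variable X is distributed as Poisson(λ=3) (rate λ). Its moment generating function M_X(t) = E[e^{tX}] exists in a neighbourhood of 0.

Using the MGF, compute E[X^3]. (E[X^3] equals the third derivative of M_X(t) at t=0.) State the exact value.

E[X^3] = M′′′(0) = 57

M_X(t) = e^(3*e^(t) - 3)
M′(t) = 3*e^(-3)*e^(t)*e^(3*e^(t))
M′′(t) = (9*e^(2*t)*e^(3*e^(t)) + 3*e^(t)*e^(3*e^(t)))*e^(-3)
M′′′(t) = (27*e^(3*t)*e^(3*e^(t)) + 27*e^(2*t)*e^(3*e^(t)) + 3*e^(t)*e^(3*e^(t)))*e^(-3)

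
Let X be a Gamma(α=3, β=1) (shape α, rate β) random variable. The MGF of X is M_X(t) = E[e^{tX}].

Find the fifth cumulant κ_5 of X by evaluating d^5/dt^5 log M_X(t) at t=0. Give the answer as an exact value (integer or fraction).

κ_5 = d^5K/dt^5 |_{t=0} = 72

M_X(t) = (1 - t)^(-3)
K_X(t) = log M_X(t) = -3*log(1 - t)
dK/dt = -3/(t - 1)
d^2K/dt^2 = 3/(t^2 - 2*t + 1)
d^3K/dt^3 = -6/(t^3 - 3*t^2 + 3*t - 1)
d^4K/dt^4 = 18/(t^4 - 4*t^3 + 6*t^2 - 4*t + 1)
d^5K/dt^5 = -72/(t^5 - 5*t^4 + 10*t^3 - 10*t^2 + 5*t - 1)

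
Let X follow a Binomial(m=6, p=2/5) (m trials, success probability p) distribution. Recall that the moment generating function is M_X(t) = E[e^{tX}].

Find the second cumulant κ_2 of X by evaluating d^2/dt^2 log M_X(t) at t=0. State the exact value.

M_X(t) = (2*e^(t)/5 + 3/5)^6
K_X(t) = log M_X(t) = 6*log(2*e^(t)/5 + 3/5)
dK/dt = 12*e^(t)/(2*e^(t) + 3)
d^2K/dt^2 = 36*e^(t)/(4*e^(2*t) + 12*e^(t) + 9)

κ_2 = d^2K/dt^2 |_{t=0} = 36/25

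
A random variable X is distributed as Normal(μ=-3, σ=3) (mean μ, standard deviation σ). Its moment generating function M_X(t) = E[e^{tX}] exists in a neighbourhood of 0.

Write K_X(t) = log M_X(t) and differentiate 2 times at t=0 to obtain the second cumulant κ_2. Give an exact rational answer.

κ_2 = d^2K/dt^2 |_{t=0} = 9

M_X(t) = e^(9*t^2/2 - 3*t)
K_X(t) = log M_X(t) = 9*t^2/2 - 3*t
dK/dt = 9*t - 3
d^2K/dt^2 = 9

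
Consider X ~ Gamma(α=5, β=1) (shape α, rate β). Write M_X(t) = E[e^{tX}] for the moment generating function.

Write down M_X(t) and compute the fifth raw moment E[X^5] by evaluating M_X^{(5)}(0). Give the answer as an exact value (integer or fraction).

M_X(t) = (1 - t)^(-5)
M^(5)(t) = 15120/(t^10 - 10*t^9 + 45*t^8 - 120*t^7 + 210*t^6 - 252*t^5 + 210*t^4 - 120*t^3 + 45*t^2 - 10*t + 1)

E[X^5] = M^(5)(0) = 15120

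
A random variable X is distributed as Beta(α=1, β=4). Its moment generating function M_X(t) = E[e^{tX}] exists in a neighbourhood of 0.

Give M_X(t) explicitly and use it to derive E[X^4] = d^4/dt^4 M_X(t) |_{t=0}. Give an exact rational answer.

M_X(t) = ₁F₁(1; 5; t)
M^(4)(t) = ₁F₁(5; 9; t)/70

E[X^4] = M^(4)(0) = 1/70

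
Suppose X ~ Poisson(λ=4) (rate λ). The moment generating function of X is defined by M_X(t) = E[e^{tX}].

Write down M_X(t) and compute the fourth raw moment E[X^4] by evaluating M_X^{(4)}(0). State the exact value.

M_X(t) = e^(4*e^(t) - 4)
D^4[M](t) = (256*e^(4*t)*e^(4*e^(t)) + 384*e^(3*t)*e^(4*e^(t)) + 112*e^(2*t)*e^(4*e^(t)) + 4*e^(t)*e^(4*e^(t)))*e^(-4)

E[X^4] = D^4[M](0) = 756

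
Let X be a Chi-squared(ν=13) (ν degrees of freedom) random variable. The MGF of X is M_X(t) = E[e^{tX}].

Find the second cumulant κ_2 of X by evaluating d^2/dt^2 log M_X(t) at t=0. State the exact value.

M_X(t) = (1 - 2*t)^(-13/2)
K_X(t) = log M_X(t) = -13*log(1 - 2*t)/2
dK/dt = -13/(2*t - 1)
d^2K/dt^2 = 26/(4*t^2 - 4*t + 1)

κ_2 = d^2K/dt^2 |_{t=0} = 26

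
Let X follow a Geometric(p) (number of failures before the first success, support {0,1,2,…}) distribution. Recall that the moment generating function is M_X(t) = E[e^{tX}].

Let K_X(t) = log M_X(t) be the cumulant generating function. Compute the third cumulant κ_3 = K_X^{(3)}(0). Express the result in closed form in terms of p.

M_X(t) = p/(-(1 - p)*e^(t) + 1)
K_X(t) = log M_X(t) = log(p) - log(-(1 - p)*e^(t) + 1)

κ_3 = D^3[K](0) = (p^2 - 3*p + 2)/p^3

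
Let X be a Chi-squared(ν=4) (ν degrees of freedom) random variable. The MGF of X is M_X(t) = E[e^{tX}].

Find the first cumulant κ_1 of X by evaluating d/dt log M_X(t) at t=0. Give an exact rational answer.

M_X(t) = (1 - 2*t)^(-2)
K_X(t) = log M_X(t) = -2*log(1 - 2*t)
K^(1)(t) = -4/(2*t - 1)

κ_1 = K^(1)(0) = 4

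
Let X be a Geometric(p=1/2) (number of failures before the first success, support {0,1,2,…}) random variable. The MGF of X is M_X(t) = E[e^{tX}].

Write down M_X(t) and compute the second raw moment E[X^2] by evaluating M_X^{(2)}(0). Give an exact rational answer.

M_X(t) = 1/(2*(1 - e^(t)/2))
D^2[M](t) = (-e^(2*t) - 2*e^(t))/(e^(3*t) - 6*e^(2*t) + 12*e^(t) - 8)

E[X^2] = D^2[M](0) = 3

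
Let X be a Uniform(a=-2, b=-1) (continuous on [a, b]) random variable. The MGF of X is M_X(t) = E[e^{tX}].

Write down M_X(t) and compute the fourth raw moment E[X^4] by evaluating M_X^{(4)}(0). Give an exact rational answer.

M_X(t) = (e^(-t) - e^(-2*t))/t
M^(4)(t) = (t^4*e^(t) - 16*t^4 + 4*t^3*e^(t) - 32*t^3 + 12*t^2*e^(t) - 48*t^2 + 24*t*e^(t) - 48*t + 24*e^(t) - 24)*e^(-2*t)/t^5

E[X^4] = M^(4)(0) = 31/5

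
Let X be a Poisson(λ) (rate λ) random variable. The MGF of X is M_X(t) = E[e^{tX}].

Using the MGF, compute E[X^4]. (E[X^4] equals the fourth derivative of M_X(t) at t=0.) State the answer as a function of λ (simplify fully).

M_X(t) = e^(λ*(e^(t) - 1))
M^(4)(t) = (λ^4*e^(4*t)*e^(λ*e^(t)) + 6*λ^3*e^(3*t)*e^(λ*e^(t)) + 7*λ^2*e^(2*t)*e^(λ*e^(t)) + λ*e^(t)*e^(λ*e^(t)))*e^(-λ)

E[X^4] = M^(4)(0) = λ*(λ^3 + 6*λ^2 + 7*λ + 1)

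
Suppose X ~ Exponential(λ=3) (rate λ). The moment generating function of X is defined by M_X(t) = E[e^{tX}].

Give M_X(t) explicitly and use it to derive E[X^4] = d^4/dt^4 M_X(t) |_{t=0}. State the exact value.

M_X(t) = 3/(3 - t)
dM/dt = 3/(t^2 - 6*t + 9)
d^2M/dt^2 = -6/(t^3 - 9*t^2 + 27*t - 27)
d^3M/dt^3 = 18/(t^4 - 12*t^3 + 54*t^2 - 108*t + 81)
d^4M/dt^4 = -72/(t^5 - 15*t^4 + 90*t^3 - 270*t^2 + 405*t - 243)

E[X^4] = d^4M/dt^4 |_{t=0} = 8/27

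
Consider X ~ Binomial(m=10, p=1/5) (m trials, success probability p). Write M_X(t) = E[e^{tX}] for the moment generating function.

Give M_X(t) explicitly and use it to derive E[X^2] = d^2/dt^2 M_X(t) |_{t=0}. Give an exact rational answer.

E[X^2] = M′′(0) = 28/5

M_X(t) = (e^(t)/5 + 4/5)^10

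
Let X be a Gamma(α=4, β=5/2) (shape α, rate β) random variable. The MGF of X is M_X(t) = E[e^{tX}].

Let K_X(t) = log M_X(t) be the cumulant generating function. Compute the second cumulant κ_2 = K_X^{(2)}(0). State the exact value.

κ_2 = K′′(0) = 16/25

M_X(t) = 625/(16*(5/2 - t)^4)
K_X(t) = log M_X(t) = -4*log(5/2 - t) - 4*log(2) + 4*log(5)
K′(t) = -8/(2*t - 5)
K′′(t) = 16/(4*t^2 - 20*t + 25)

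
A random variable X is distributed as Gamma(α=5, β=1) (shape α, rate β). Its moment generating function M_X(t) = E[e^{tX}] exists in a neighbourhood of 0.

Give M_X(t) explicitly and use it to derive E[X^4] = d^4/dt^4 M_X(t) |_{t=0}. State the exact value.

E[X^4] = D^4[M](0) = 1680

M_X(t) = (1 - t)^(-5)
D^4[M](t) = -1680/(t^9 - 9*t^8 + 36*t^7 - 84*t^6 + 126*t^5 - 126*t^4 + 84*t^3 - 36*t^2 + 9*t - 1)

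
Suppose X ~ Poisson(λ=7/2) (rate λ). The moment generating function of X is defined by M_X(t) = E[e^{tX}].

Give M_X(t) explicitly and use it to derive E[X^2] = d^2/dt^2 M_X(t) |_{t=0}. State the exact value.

E[X^2] = D^2[M](0) = 63/4

M_X(t) = e^(7*e^(t)/2 - 7/2)
D^2[M](t) = (49*e^(2*t)*e^(7*e^(t)/2) + 14*e^(t)*e^(7*e^(t)/2))*e^(-7/2)/4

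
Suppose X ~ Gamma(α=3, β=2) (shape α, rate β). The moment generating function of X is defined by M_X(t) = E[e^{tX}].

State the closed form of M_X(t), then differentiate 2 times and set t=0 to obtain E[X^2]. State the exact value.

M_X(t) = 8/(2 - t)^3
M′(t) = 24/(t^4 - 8*t^3 + 24*t^2 - 32*t + 16)
M′′(t) = -96/(t^5 - 10*t^4 + 40*t^3 - 80*t^2 + 80*t - 32)

E[X^2] = M′′(0) = 3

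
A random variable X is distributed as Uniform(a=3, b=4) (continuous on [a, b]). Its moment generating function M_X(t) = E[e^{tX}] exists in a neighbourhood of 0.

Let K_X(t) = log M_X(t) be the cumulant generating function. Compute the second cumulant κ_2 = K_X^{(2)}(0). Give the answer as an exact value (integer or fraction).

M_X(t) = (e^(4*t) - e^(3*t))/t
K_X(t) = log M_X(t) = -log(t) + log(e^(4*t) - e^(3*t))
K′(t) = (4*t*e^(t) - 3*t - e^(t) + 1)/(t*e^(t) - t)
K′′(t) = (-t^2*e^(t) + e^(2*t) - 2*e^(t) + 1)/(t^2*e^(2*t) - 2*t^2*e^(t) + t^2)

κ_2 = K′′(0) = 1/12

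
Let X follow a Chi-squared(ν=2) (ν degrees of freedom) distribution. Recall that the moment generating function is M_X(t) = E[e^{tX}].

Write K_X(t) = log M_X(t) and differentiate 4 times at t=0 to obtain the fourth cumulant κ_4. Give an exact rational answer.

κ_4 = K^(4)(0) = 96

M_X(t) = 1/(1 - 2*t)
K_X(t) = log M_X(t) = -log(1 - 2*t)
K^(4)(t) = 96/(16*t^4 - 32*t^3 + 24*t^2 - 8*t + 1)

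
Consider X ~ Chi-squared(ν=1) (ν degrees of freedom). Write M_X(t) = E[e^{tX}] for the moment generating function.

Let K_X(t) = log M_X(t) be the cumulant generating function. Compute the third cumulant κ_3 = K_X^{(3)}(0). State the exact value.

κ_3 = K^(3)(0) = 8

M_X(t) = 1/√(1 - 2*t)
K_X(t) = log M_X(t) = -log(1 - 2*t)/2
K^(3)(t) = -8/(8*t^3 - 12*t^2 + 6*t - 1)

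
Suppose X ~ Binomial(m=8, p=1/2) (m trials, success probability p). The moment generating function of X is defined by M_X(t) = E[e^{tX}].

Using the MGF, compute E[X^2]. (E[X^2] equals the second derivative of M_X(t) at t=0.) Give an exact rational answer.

M_X(t) = (e^(t)/2 + 1/2)^8
dM/dt = e^(8*t)/32 + 7*e^(7*t)/32 + 21*e^(6*t)/32 + 35*e^(5*t)/32 + 35*e^(4*t)/32 + 21*e^(3*t)/32 + 7*e^(2*t)/32 + e^(t)/32
d^2M/dt^2 = e^(8*t)/4 + 49*e^(7*t)/32 + 63*e^(6*t)/16 + 175*e^(5*t)/32 + 35*e^(4*t)/8 + 63*e^(3*t)/32 + 7*e^(2*t)/16 + e^(t)/32

E[X^2] = d^2M/dt^2 |_{t=0} = 18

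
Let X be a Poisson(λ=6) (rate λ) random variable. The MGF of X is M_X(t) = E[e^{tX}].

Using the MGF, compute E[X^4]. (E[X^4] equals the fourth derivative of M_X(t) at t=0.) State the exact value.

E[X^4] = M^(4)(0) = 2850

M_X(t) = e^(6*e^(t) - 6)
M^(4)(t) = (1296*e^(4*t)*e^(6*e^(t)) + 1296*e^(3*t)*e^(6*e^(t)) + 252*e^(2*t)*e^(6*e^(t)) + 6*e^(t)*e^(6*e^(t)))*e^(-6)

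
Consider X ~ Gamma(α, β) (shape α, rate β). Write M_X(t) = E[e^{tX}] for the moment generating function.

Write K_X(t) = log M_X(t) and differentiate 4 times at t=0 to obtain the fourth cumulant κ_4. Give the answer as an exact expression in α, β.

M_X(t) = (β/(β - t))^α
K_X(t) = log M_X(t) = α*(log(β) - log(β - t))
D^4[K](t) = 6*α/(β^4 - 4*β^3*t + 6*β^2*t^2 - 4*β*t^3 + t^4)

κ_4 = D^4[K](0) = 6*α/β^4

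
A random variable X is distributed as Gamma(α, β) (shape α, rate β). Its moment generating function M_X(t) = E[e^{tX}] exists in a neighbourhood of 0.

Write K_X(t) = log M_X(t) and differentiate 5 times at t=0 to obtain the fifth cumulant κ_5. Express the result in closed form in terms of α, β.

κ_5 = d^5K/dt^5 |_{t=0} = 24*α/β^5

M_X(t) = (β/(β - t))^α
K_X(t) = log M_X(t) = α*(log(β) - log(β - t))
dK/dt = -α/(-β + t)
d^2K/dt^2 = α/(β^2 - 2*β*t + t^2)
d^3K/dt^3 = -2*α/(-β^3 + 3*β^2*t - 3*β*t^2 + t^3)
d^4K/dt^4 = 6*α/(β^4 - 4*β^3*t + 6*β^2*t^2 - 4*β*t^3 + t^4)
d^5K/dt^5 = -24*α/(-β^5 + 5*β^4*t - 10*β^3*t^2 + 10*β^2*t^3 - 5*β*t^4 + t^5)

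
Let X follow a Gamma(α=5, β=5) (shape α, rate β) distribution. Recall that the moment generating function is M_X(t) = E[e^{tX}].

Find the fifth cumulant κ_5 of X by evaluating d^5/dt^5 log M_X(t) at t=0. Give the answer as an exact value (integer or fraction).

M_X(t) = 3125/(5 - t)^5
K_X(t) = log M_X(t) = -5*log(5 - t) + 5*log(5)
K^(5)(t) = -120/(t^5 - 25*t^4 + 250*t^3 - 1250*t^2 + 3125*t - 3125)

κ_5 = K^(5)(0) = 24/625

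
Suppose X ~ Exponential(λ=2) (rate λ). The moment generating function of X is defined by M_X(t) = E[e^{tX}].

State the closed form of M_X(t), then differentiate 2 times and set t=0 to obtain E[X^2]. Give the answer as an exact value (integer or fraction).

E[X^2] = M′′(0) = 1/2

M_X(t) = 2/(2 - t)
M′(t) = 2/(t^2 - 4*t + 4)
M′′(t) = -4/(t^3 - 6*t^2 + 12*t - 8)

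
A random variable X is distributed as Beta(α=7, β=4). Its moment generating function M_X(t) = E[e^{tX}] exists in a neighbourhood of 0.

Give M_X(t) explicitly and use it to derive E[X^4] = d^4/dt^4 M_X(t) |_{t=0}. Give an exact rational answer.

M_X(t) = ₁F₁(7; 11; t)
M′(t) = 7*₁F₁(8; 12; t)/11
M′′(t) = 14*₁F₁(9; 13; t)/33
M′′′(t) = 42*₁F₁(10; 14; t)/143
M′′′′(t) = 30*₁F₁(11; 15; t)/143

E[X^4] = M′′′′(0) = 30/143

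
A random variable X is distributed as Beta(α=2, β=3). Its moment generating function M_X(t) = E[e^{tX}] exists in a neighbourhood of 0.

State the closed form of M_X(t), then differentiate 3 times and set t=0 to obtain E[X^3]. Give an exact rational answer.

M_X(t) = ₁F₁(2; 5; t)
M^(3)(t) = 4*₁F₁(5; 8; t)/35

E[X^3] = M^(3)(0) = 4/35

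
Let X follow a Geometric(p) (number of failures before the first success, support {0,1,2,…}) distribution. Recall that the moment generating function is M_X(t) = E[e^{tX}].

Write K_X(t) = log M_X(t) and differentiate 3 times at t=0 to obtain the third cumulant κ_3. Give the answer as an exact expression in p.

κ_3 = D^3[K](0) = (p^2 - 3*p + 2)/p^3

M_X(t) = p/(-(1 - p)*e^(t) + 1)
K_X(t) = log M_X(t) = log(p) - log(-(1 - p)*e^(t) + 1)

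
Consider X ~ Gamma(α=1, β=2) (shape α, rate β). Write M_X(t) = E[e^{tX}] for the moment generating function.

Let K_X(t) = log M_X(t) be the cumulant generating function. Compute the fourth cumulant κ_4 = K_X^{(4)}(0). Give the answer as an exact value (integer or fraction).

κ_4 = D^4[K](0) = 3/8

M_X(t) = 2/(2 - t)
K_X(t) = log M_X(t) = -log(2 - t) + log(2)
D^4[K](t) = 6/(t^4 - 8*t^3 + 24*t^2 - 32*t + 16)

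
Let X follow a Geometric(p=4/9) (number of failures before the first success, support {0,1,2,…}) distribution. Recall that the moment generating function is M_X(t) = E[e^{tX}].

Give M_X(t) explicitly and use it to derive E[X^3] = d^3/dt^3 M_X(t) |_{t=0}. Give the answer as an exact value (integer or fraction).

E[X^3] = D^3[M](0) = 715/32

M_X(t) = 4/(9*(1 - 5*e^(t)/9))
D^3[M](t) = (500*e^(3*t) + 3600*e^(2*t) + 1620*e^(t))/(625*e^(4*t) - 4500*e^(3*t) + 12150*e^(2*t) - 14580*e^(t) + 6561)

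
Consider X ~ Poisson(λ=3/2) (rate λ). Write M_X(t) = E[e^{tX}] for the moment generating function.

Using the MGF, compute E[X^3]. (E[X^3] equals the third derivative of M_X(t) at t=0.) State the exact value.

E[X^3] = D^3[M](0) = 93/8

M_X(t) = e^(3*e^(t)/2 - 3/2)
D^3[M](t) = (27*e^(3*t)*e^(3*e^(t)/2) + 54*e^(2*t)*e^(3*e^(t)/2) + 12*e^(t)*e^(3*e^(t)/2))*e^(-3/2)/8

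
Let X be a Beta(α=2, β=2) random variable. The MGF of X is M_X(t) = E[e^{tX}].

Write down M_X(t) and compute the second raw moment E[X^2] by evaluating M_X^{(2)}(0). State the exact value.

M_X(t) = ₁F₁(2; 4; t)
dM/dt = ₁F₁(3; 5; t)/2
d^2M/dt^2 = 3*₁F₁(4; 6; t)/10

E[X^2] = d^2M/dt^2 |_{t=0} = 3/10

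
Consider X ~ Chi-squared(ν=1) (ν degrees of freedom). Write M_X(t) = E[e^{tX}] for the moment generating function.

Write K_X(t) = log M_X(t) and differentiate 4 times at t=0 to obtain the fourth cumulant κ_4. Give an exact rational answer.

M_X(t) = 1/√(1 - 2*t)
K_X(t) = log M_X(t) = -log(1 - 2*t)/2
K^(4)(t) = 48/(16*t^4 - 32*t^3 + 24*t^2 - 8*t + 1)

κ_4 = K^(4)(0) = 48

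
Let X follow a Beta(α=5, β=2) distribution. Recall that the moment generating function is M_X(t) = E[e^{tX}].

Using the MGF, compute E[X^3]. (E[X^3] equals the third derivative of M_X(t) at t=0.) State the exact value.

M_X(t) = ₁F₁(5; 7; t)
D^3[M](t) = 5*₁F₁(8; 10; t)/12

E[X^3] = D^3[M](0) = 5/12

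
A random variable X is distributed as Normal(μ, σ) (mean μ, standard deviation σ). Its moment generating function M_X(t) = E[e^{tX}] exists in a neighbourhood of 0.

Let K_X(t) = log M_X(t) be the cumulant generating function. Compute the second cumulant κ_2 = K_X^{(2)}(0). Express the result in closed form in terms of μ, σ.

M_X(t) = e^(μ*t + σ^2*t^2/2)
K_X(t) = log M_X(t) = μ*t + σ^2*t^2/2
D^2[K](t) = σ^2

κ_2 = D^2[K](0) = σ^2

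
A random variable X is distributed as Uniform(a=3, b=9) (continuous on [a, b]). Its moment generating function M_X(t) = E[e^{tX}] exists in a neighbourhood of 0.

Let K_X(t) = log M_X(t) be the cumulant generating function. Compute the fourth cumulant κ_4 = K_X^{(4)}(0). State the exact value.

M_X(t) = (e^(9*t) - e^(3*t))/(6*t)
K_X(t) = log M_X(t) = -log(t) + log(e^(9*t) - e^(3*t)) - log(6)

κ_4 = K^(4)(0) = -54/5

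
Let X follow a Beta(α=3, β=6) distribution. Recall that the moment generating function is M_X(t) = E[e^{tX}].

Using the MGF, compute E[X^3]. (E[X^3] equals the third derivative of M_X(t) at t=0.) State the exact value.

E[X^3] = D^3[M](0) = 2/33

M_X(t) = ₁F₁(3; 9; t)
D^3[M](t) = 2*₁F₁(6; 12; t)/33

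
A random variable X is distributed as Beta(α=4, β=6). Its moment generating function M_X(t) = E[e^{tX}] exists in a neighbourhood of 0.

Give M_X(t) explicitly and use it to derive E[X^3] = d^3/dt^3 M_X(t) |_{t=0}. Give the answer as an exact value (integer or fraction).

E[X^3] = M^(3)(0) = 1/11

M_X(t) = ₁F₁(4; 10; t)
M^(3)(t) = ₁F₁(7; 13; t)/11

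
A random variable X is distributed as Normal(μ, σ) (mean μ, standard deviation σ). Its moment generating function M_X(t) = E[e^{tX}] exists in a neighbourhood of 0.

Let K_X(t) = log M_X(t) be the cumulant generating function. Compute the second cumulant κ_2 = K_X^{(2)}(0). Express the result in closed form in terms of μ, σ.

κ_2 = D^2[K](0) = σ^2

M_X(t) = e^(μ*t + σ^2*t^2/2)
K_X(t) = log M_X(t) = μ*t + σ^2*t^2/2
D^2[K](t) = σ^2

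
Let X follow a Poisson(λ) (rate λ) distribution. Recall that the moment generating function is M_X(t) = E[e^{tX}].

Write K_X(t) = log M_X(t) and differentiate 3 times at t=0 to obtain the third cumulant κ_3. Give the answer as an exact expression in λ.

M_X(t) = e^(λ*(e^(t) - 1))
K_X(t) = log M_X(t) = λ*(e^(t) - 1)
K′(t) = λ*e^(t)
K′′(t) = λ*e^(t)
K′′′(t) = λ*e^(t)

κ_3 = K′′′(0) = λ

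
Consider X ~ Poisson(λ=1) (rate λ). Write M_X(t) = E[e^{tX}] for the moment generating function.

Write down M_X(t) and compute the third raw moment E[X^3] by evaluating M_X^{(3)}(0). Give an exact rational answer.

M_X(t) = e^(e^(t) - 1)
M′(t) = e^(-1)*e^(t)*e^(e^(t))
M′′(t) = (e^(2*t)*e^(e^(t)) + e^(t)*e^(e^(t)))*e^(-1)
M′′′(t) = (e^(3*t)*e^(e^(t)) + 3*e^(2*t)*e^(e^(t)) + e^(t)*e^(e^(t)))*e^(-1)

E[X^3] = M′′′(0) = 5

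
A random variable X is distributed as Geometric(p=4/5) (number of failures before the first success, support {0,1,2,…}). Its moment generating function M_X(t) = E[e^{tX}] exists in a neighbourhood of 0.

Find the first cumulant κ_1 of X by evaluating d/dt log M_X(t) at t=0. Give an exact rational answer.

κ_1 = K^(1)(0) = 1/4

M_X(t) = 4/(5*(1 - e^(t)/5))
K_X(t) = log M_X(t) = -log(1 - e^(t)/5) - log(5) + 2*log(2)
K^(1)(t) = -e^(t)/(e^(t) - 5)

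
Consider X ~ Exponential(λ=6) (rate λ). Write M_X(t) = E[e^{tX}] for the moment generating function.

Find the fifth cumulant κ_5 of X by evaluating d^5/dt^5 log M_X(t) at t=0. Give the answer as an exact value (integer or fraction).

κ_5 = K^(5)(0) = 1/324

M_X(t) = 6/(6 - t)
K_X(t) = log M_X(t) = -log(6 - t) + log(6)
K^(5)(t) = -24/(t^5 - 30*t^4 + 360*t^3 - 2160*t^2 + 6480*t - 7776)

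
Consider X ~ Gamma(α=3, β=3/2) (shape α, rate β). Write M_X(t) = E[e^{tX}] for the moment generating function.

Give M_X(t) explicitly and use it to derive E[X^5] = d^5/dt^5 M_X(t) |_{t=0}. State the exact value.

M_X(t) = 27/(8*(3/2 - t)^3)
M′(t) = 162/(16*t^4 - 96*t^3 + 216*t^2 - 216*t + 81)
M′′(t) = -1296/(32*t^5 - 240*t^4 + 720*t^3 - 1080*t^2 + 810*t - 243)
M′′′(t) = 12960/(64*t^6 - 576*t^5 + 2160*t^4 - 4320*t^3 + 4860*t^2 - 2916*t + 729)
M′′′′(t) = -155520/(128*t^7 - 1344*t^6 + 6048*t^5 - 15120*t^4 + 22680*t^3 - 20412*t^2 + 10206*t - 2187)
M′′′′′(t) = 2177280/(256*t^8 - 3072*t^7 + 16128*t^6 - 48384*t^5 + 90720*t^4 - 108864*t^3 + 81648*t^2 - 34992*t + 6561)

E[X^5] = M′′′′′(0) = 8960/27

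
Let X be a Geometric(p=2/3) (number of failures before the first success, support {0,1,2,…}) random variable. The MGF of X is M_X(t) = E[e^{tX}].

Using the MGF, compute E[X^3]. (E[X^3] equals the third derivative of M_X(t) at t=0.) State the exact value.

M_X(t) = 2/(3*(1 - e^(t)/3))
dM/dt = 2*e^(t)/(e^(2*t) - 6*e^(t) + 9)
d^2M/dt^2 = (-2*e^(2*t) - 6*e^(t))/(e^(3*t) - 9*e^(2*t) + 27*e^(t) - 27)
d^3M/dt^3 = (2*e^(3*t) + 24*e^(2*t) + 18*e^(t))/(e^(4*t) - 12*e^(3*t) + 54*e^(2*t) - 108*e^(t) + 81)

E[X^3] = d^3M/dt^3 |_{t=0} = 11/4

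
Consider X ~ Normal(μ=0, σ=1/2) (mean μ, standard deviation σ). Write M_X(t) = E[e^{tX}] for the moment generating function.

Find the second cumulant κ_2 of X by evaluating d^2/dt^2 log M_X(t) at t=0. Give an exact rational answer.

M_X(t) = e^(t^2/8)
K_X(t) = log M_X(t) = t^2/8
dK/dt = t/4
d^2K/dt^2 = 1/4

κ_2 = d^2K/dt^2 |_{t=0} = 1/4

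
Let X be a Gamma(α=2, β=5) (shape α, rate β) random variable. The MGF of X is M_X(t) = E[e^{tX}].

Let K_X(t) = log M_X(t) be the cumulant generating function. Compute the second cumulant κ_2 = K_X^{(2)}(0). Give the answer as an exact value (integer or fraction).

κ_2 = K′′(0) = 2/25

M_X(t) = 25/(5 - t)^2
K_X(t) = log M_X(t) = -2*log(5 - t) + 2*log(5)
K′(t) = -2/(t - 5)
K′′(t) = 2/(t^2 - 10*t + 25)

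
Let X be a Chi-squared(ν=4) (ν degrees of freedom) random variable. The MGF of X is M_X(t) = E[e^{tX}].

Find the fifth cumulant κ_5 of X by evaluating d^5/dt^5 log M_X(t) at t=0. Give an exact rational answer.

M_X(t) = (1 - 2*t)^(-2)
K_X(t) = log M_X(t) = -2*log(1 - 2*t)
D^5[K](t) = -1536/(32*t^5 - 80*t^4 + 80*t^3 - 40*t^2 + 10*t - 1)

κ_5 = D^5[K](0) = 1536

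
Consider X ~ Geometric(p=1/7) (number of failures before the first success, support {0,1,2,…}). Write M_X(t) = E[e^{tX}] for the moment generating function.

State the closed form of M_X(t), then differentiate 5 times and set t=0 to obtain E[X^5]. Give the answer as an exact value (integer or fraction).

M_X(t) = 1/(7*(1 - 6*e^(t)/7))

E[X^5] = M^(5)(0) = 1277646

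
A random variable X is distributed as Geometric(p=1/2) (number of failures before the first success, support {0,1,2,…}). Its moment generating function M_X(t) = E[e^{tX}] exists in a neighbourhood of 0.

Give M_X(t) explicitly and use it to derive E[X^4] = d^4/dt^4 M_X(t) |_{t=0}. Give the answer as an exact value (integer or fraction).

M_X(t) = 1/(2*(1 - e^(t)/2))
D^4[M](t) = (-e^(4*t) - 22*e^(3*t) - 44*e^(2*t) - 8*e^(t))/(e^(5*t) - 10*e^(4*t) + 40*e^(3*t) - 80*e^(2*t) + 80*e^(t) - 32)

E[X^4] = D^4[M](0) = 75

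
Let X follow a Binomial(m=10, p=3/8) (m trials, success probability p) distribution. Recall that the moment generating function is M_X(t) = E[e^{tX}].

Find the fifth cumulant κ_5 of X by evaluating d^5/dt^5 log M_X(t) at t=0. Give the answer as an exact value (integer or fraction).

M_X(t) = (3*e^(t)/8 + 5/8)^10
K_X(t) = log M_X(t) = 10*log(3*e^(t)/8 + 5/8)
K^(5)(t) = (-4050*e^(4*t) + 74250*e^(3*t) - 123750*e^(2*t) + 18750*e^(t))/(243*e^(5*t) + 2025*e^(4*t) + 6750*e^(3*t) + 11250*e^(2*t) + 9375*e^(t) + 3125)

κ_5 = K^(5)(0) = -2175/2048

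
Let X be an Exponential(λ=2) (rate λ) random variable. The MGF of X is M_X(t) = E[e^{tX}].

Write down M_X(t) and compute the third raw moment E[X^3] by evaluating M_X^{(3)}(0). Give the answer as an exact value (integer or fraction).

E[X^3] = M′′′(0) = 3/4

M_X(t) = 2/(2 - t)
M′(t) = 2/(t^2 - 4*t + 4)
M′′(t) = -4/(t^3 - 6*t^2 + 12*t - 8)
M′′′(t) = 12/(t^4 - 8*t^3 + 24*t^2 - 32*t + 16)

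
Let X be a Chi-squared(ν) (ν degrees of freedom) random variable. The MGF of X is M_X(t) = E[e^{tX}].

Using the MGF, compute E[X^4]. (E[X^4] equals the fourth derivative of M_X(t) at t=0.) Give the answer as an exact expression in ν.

M_X(t) = (1 - 2*t)^(-ν/2)
M^(4)(t) = (ν^4 + 12*ν^3 + 44*ν^2 + 48*ν)/(16*t^4*(1 - 2*t)^(ν/2) - 32*t^3*(1 - 2*t)^(ν/2) + 24*t^2*(1 - 2*t)^(ν/2) - 8*t*(1 - 2*t)^(ν/2) + (1 - 2*t)^(ν/2))

E[X^4] = M^(4)(0) = ν*(ν^3 + 12*ν^2 + 44*ν + 48)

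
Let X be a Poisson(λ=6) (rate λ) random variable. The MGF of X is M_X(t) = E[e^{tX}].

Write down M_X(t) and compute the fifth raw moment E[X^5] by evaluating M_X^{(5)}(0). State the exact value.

M_X(t) = e^(6*e^(t) - 6)
M′(t) = 6*e^(-6)*e^(t)*e^(6*e^(t))
M′′(t) = (36*e^(2*t)*e^(6*e^(t)) + 6*e^(t)*e^(6*e^(t)))*e^(-6)
M′′′(t) = (216*e^(3*t)*e^(6*e^(t)) + 108*e^(2*t)*e^(6*e^(t)) + 6*e^(t)*e^(6*e^(t)))*e^(-6)
M′′′′(t) = (1296*e^(4*t)*e^(6*e^(t)) + 1296*e^(3*t)*e^(6*e^(t)) + 252*e^(2*t)*e^(6*e^(t)) + 6*e^(t)*e^(6*e^(t)))*e^(-6)
M′′′′′(t) = (7776*e^(5*t)*e^(6*e^(t)) + 12960*e^(4*t)*e^(6*e^(t)) + 5400*e^(3*t)*e^(6*e^(t)) + 540*e^(2*t)*e^(6*e^(t)) + 6*e^(t)*e^(6*e^(t)))*e^(-6)

E[X^5] = M′′′′′(0) = 26682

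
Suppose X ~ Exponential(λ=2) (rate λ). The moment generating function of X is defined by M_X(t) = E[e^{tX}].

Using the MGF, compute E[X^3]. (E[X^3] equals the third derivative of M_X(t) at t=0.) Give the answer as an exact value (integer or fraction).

M_X(t) = 2/(2 - t)
dM/dt = 2/(t^2 - 4*t + 4)
d^2M/dt^2 = -4/(t^3 - 6*t^2 + 12*t - 8)
d^3M/dt^3 = 12/(t^4 - 8*t^3 + 24*t^2 - 32*t + 16)

E[X^3] = d^3M/dt^3 |_{t=0} = 3/4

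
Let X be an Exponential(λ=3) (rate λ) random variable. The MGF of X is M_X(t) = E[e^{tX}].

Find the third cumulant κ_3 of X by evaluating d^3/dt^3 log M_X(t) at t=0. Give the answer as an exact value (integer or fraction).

κ_3 = K′′′(0) = 2/27

M_X(t) = 3/(3 - t)
K_X(t) = log M_X(t) = -log(3 - t) + log(3)
K′(t) = -1/(t - 3)
K′′(t) = 1/(t^2 - 6*t + 9)
K′′′(t) = -2/(t^3 - 9*t^2 + 27*t - 27)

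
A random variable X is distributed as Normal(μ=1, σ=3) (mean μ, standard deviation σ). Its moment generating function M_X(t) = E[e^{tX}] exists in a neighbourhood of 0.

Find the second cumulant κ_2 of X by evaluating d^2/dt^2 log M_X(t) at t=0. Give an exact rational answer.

κ_2 = D^2[K](0) = 9

M_X(t) = e^(9*t^2/2 + t)
K_X(t) = log M_X(t) = 9*t^2/2 + t
D^2[K](t) = 9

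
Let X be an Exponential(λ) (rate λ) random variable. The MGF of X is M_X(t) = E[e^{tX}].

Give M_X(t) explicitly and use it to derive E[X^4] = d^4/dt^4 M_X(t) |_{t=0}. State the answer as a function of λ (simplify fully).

M_X(t) = λ/(λ - t)
dM/dt = λ/(λ^2 - 2*λ*t + t^2)
d^2M/dt^2 = -2*λ/(-λ^3 + 3*λ^2*t - 3*λ*t^2 + t^3)
d^3M/dt^3 = 6*λ/(λ^4 - 4*λ^3*t + 6*λ^2*t^2 - 4*λ*t^3 + t^4)
d^4M/dt^4 = -24*λ/(-λ^5 + 5*λ^4*t - 10*λ^3*t^2 + 10*λ^2*t^3 - 5*λ*t^4 + t^5)

E[X^4] = d^4M/dt^4 |_{t=0} = 24/λ^4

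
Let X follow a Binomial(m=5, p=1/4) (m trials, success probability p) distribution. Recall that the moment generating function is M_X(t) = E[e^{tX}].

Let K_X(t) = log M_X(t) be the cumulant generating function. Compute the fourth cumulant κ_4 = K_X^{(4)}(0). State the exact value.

M_X(t) = (e^(t)/4 + 3/4)^5
K_X(t) = log M_X(t) = 5*log(e^(t)/4 + 3/4)
dK/dt = 5*e^(t)/(e^(t) + 3)
d^2K/dt^2 = 15*e^(t)/(e^(2*t) + 6*e^(t) + 9)
d^3K/dt^3 = (-15*e^(2*t) + 45*e^(t))/(e^(3*t) + 9*e^(2*t) + 27*e^(t) + 27)
d^4K/dt^4 = (15*e^(3*t) - 180*e^(2*t) + 135*e^(t))/(e^(4*t) + 12*e^(3*t) + 54*e^(2*t) + 108*e^(t) + 81)

κ_4 = d^4K/dt^4 |_{t=0} = -15/128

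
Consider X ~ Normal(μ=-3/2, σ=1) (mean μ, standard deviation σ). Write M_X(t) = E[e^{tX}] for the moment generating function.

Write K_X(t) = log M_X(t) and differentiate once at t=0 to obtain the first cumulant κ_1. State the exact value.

κ_1 = K′(0) = -3/2

M_X(t) = e^(t^2/2 - 3*t/2)
K_X(t) = log M_X(t) = t^2/2 - 3*t/2
K′(t) = t - 3/2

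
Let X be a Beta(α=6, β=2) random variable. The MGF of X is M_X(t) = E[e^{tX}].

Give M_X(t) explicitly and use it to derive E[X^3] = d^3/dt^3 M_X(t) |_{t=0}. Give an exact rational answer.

E[X^3] = M′′′(0) = 7/15

M_X(t) = ₁F₁(6; 8; t)
M′(t) = 3*₁F₁(7; 9; t)/4
M′′(t) = 7*₁F₁(8; 10; t)/12
M′′′(t) = 7*₁F₁(9; 11; t)/15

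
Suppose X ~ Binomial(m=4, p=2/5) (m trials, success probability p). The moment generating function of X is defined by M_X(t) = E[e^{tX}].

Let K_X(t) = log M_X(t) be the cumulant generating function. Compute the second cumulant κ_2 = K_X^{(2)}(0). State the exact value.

M_X(t) = (2*e^(t)/5 + 3/5)^4
K_X(t) = log M_X(t) = 4*log(2*e^(t)/5 + 3/5)
K′(t) = 8*e^(t)/(2*e^(t) + 3)
K′′(t) = 24*e^(t)/(4*e^(2*t) + 12*e^(t) + 9)

κ_2 = K′′(0) = 24/25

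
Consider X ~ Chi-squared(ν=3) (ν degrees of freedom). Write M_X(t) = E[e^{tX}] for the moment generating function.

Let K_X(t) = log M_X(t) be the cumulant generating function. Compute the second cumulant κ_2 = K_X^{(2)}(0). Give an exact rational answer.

κ_2 = K^(2)(0) = 6

M_X(t) = (1 - 2*t)^(-3/2)
K_X(t) = log M_X(t) = -3*log(1 - 2*t)/2
K^(2)(t) = 6/(4*t^2 - 4*t + 1)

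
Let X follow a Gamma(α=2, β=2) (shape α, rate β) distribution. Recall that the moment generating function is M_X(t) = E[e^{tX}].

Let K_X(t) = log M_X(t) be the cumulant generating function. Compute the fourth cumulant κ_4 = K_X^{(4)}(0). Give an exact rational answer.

κ_4 = D^4[K](0) = 3/4

M_X(t) = 4/(2 - t)^2
K_X(t) = log M_X(t) = -2*log(2 - t) + 2*log(2)
D^4[K](t) = 12/(t^4 - 8*t^3 + 24*t^2 - 32*t + 16)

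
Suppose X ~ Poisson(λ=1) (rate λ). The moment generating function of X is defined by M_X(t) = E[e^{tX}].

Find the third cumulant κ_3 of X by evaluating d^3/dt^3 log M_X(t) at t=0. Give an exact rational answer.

κ_3 = d^3K/dt^3 |_{t=0} = 1

M_X(t) = e^(e^(t) - 1)
K_X(t) = log M_X(t) = e^(t) - 1
dK/dt = e^(t)
d^2K/dt^2 = e^(t)
d^3K/dt^3 = e^(t)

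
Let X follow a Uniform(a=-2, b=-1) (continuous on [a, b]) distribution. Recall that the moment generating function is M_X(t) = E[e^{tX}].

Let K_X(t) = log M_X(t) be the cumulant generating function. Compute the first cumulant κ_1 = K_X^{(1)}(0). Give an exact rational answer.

M_X(t) = (e^(-t) - e^(-2*t))/t
K_X(t) = log M_X(t) = -log(t) + log(e^(-t) - e^(-2*t))
dK/dt = (-t*e^(t) + 2*t - e^(t) + 1)/(t*e^(t) - t)

κ_1 = dK/dt |_{t=0} = -3/2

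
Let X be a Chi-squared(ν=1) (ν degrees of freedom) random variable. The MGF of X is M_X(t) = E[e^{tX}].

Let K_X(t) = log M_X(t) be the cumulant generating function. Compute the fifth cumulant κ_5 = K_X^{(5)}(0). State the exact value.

M_X(t) = 1/√(1 - 2*t)
K_X(t) = log M_X(t) = -log(1 - 2*t)/2
dK/dt = -1/(2*t - 1)
d^2K/dt^2 = 2/(4*t^2 - 4*t + 1)
d^3K/dt^3 = -8/(8*t^3 - 12*t^2 + 6*t - 1)
d^4K/dt^4 = 48/(16*t^4 - 32*t^3 + 24*t^2 - 8*t + 1)
d^5K/dt^5 = -384/(32*t^5 - 80*t^4 + 80*t^3 - 40*t^2 + 10*t - 1)

κ_5 = d^5K/dt^5 |_{t=0} = 384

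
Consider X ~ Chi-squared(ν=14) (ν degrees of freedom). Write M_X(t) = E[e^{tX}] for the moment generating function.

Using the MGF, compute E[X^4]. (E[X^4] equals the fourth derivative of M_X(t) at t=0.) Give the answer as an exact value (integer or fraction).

E[X^4] = D^4[M](0) = 80640

M_X(t) = (1 - 2*t)^(-7)
D^4[M](t) = -80640/(2048*t^11 - 11264*t^10 + 28160*t^9 - 42240*t^8 + 42240*t^7 - 29568*t^6 + 14784*t^5 - 5280*t^4 + 1320*t^3 - 220*t^2 + 22*t - 1)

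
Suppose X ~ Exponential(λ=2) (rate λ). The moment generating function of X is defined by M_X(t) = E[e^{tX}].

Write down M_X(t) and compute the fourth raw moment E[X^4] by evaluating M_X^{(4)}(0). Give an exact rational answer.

M_X(t) = 2/(2 - t)
M^(4)(t) = -48/(t^5 - 10*t^4 + 40*t^3 - 80*t^2 + 80*t - 32)

E[X^4] = M^(4)(0) = 3/2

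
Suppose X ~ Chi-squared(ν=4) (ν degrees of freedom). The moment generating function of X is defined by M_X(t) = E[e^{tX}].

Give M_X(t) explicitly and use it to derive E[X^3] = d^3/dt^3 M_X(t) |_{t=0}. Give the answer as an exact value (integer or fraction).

E[X^3] = M^(3)(0) = 192

M_X(t) = (1 - 2*t)^(-2)
M^(3)(t) = -192/(32*t^5 - 80*t^4 + 80*t^3 - 40*t^2 + 10*t - 1)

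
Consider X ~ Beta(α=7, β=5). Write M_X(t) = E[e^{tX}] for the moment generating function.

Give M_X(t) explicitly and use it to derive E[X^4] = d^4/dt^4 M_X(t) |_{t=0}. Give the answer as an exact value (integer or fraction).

E[X^4] = D^4[M](0) = 2/13

M_X(t) = ₁F₁(7; 12; t)
D^4[M](t) = 2*₁F₁(11; 16; t)/13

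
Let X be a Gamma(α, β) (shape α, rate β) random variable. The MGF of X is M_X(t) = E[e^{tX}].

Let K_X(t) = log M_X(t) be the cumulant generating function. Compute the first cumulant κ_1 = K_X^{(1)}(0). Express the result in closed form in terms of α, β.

κ_1 = K^(1)(0) = α/β

M_X(t) = (β/(β - t))^α
K_X(t) = log M_X(t) = α*(log(β) - log(β - t))
K^(1)(t) = -α/(-β + t)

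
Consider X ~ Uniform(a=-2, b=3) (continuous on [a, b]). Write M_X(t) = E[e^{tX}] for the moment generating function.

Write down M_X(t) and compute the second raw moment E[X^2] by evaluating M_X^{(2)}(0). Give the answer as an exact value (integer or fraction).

M_X(t) = (e^(3*t) - e^(-2*t))/(5*t)
dM/dt = (3*t*e^(5*t) + 2*t - e^(5*t) + 1)*e^(-2*t)/(5*t^2)
d^2M/dt^2 = (9*t^2*e^(5*t) - 4*t^2 - 6*t*e^(5*t) - 4*t + 2*e^(5*t) - 2)*e^(-2*t)/(5*t^3)

E[X^2] = d^2M/dt^2 |_{t=0} = 7/3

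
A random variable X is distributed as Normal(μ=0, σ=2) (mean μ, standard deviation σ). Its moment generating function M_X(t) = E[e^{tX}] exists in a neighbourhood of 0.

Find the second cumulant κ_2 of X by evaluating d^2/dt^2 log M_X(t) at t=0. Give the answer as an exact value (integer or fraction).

M_X(t) = e^(2*t^2)
K_X(t) = log M_X(t) = 2*t^2
dK/dt = 4*t
d^2K/dt^2 = 4

κ_2 = d^2K/dt^2 |_{t=0} = 4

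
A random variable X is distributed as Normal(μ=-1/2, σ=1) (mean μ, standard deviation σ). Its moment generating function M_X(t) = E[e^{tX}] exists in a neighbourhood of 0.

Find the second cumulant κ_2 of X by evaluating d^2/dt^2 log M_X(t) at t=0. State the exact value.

M_X(t) = e^(t^2/2 - t/2)
K_X(t) = log M_X(t) = t^2/2 - t/2
dK/dt = t - 1/2
d^2K/dt^2 = 1

κ_2 = d^2K/dt^2 |_{t=0} = 1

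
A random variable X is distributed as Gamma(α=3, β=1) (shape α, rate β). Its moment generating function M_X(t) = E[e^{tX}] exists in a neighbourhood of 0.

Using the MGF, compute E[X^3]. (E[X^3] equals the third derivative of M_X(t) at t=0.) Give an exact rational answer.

M_X(t) = (1 - t)^(-3)
M^(3)(t) = 60/(t^6 - 6*t^5 + 15*t^4 - 20*t^3 + 15*t^2 - 6*t + 1)

E[X^3] = M^(3)(0) = 60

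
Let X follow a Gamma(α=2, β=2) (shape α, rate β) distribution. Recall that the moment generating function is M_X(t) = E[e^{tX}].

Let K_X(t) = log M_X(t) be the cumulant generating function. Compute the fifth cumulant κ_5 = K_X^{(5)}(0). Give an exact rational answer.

M_X(t) = 4/(2 - t)^2
K_X(t) = log M_X(t) = -2*log(2 - t) + 2*log(2)
dK/dt = -2/(t - 2)
d^2K/dt^2 = 2/(t^2 - 4*t + 4)
d^3K/dt^3 = -4/(t^3 - 6*t^2 + 12*t - 8)
d^4K/dt^4 = 12/(t^4 - 8*t^3 + 24*t^2 - 32*t + 16)
d^5K/dt^5 = -48/(t^5 - 10*t^4 + 40*t^3 - 80*t^2 + 80*t - 32)

κ_5 = d^5K/dt^5 |_{t=0} = 3/2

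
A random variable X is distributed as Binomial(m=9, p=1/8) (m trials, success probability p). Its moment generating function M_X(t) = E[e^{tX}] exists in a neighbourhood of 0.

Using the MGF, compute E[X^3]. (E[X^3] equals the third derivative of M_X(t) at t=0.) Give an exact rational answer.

M_X(t) = (e^(t)/8 + 7/8)^9

E[X^3] = D^3[M](0) = 351/64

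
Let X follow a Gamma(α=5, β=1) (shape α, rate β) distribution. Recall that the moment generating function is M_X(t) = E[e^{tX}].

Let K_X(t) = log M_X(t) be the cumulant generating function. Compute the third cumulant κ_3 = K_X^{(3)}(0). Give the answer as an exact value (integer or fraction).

M_X(t) = (1 - t)^(-5)
K_X(t) = log M_X(t) = -5*log(1 - t)
K^(3)(t) = -10/(t^3 - 3*t^2 + 3*t - 1)

κ_3 = K^(3)(0) = 10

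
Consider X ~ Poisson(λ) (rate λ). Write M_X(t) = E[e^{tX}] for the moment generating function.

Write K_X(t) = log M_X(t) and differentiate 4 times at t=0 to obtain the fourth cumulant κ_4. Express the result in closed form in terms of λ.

M_X(t) = e^(λ*(e^(t) - 1))
K_X(t) = log M_X(t) = λ*(e^(t) - 1)
dK/dt = λ*e^(t)
d^2K/dt^2 = λ*e^(t)
d^3K/dt^3 = λ*e^(t)
d^4K/dt^4 = λ*e^(t)

κ_4 = d^4K/dt^4 |_{t=0} = λ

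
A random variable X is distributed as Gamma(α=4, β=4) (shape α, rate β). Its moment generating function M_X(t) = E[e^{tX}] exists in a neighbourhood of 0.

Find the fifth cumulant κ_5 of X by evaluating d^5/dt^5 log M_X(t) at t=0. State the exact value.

κ_5 = K′′′′′(0) = 3/32

M_X(t) = 256/(4 - t)^4
K_X(t) = log M_X(t) = -4*log(4 - t) + 8*log(2)
K′(t) = -4/(t - 4)
K′′(t) = 4/(t^2 - 8*t + 16)
K′′′(t) = -8/(t^3 - 12*t^2 + 48*t - 64)
K′′′′(t) = 24/(t^4 - 16*t^3 + 96*t^2 - 256*t + 256)
K′′′′′(t) = -96/(t^5 - 20*t^4 + 160*t^3 - 640*t^2 + 1280*t - 1024)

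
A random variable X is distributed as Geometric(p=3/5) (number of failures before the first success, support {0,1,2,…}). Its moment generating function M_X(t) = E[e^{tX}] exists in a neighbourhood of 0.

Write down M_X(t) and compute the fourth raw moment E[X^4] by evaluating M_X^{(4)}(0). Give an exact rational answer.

E[X^4] = M^(4)(0) = 602/27

M_X(t) = 3/(5*(1 - 2*e^(t)/5))
M^(4)(t) = (-48*e^(4*t) - 1320*e^(3*t) - 3300*e^(2*t) - 750*e^(t))/(32*e^(5*t) - 400*e^(4*t) + 2000*e^(3*t) - 5000*e^(2*t) + 6250*e^(t) - 3125)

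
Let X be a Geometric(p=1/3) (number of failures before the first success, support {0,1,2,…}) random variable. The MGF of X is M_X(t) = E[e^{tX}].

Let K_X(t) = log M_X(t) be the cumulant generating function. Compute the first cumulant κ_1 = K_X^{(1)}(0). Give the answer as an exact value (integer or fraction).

M_X(t) = 1/(3*(1 - 2*e^(t)/3))
K_X(t) = log M_X(t) = -log(1 - 2*e^(t)/3) - log(3)
K′(t) = -2*e^(t)/(2*e^(t) - 3)

κ_1 = K′(0) = 2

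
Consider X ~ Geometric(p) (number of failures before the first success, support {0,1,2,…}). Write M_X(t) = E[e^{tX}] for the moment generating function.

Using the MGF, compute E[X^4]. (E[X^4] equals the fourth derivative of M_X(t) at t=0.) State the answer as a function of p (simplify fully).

E[X^4] = d^4M/dt^4 |_{t=0} = 1 - 15/p + 50/p^2 - 60/p^3 + 24/p^4

M_X(t) = p/(-(1 - p)*e^(t) + 1)
dM/dt = (-p^2*e^(t) + p*e^(t))/(p^2*e^(2*t) - 2*p*e^(2*t) + 2*p*e^(t) + e^(2*t) - 2*e^(t) + 1)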